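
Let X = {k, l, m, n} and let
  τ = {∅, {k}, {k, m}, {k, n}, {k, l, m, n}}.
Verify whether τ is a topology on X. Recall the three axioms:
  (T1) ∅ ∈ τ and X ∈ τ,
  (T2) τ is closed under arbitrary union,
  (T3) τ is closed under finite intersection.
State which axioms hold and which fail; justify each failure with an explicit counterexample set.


τ is NOT a topology on X.

Axiom (T1): ∅ ∈ τ? Yes; X ∈ τ? Yes.
Axiom (T2/T3): check pairwise unions and intersections of members of τ.
Counterexample for (T2): {k, m} ∪ {k, n} = {k, m, n} ∉ τ. Therefore τ is NOT a topology.


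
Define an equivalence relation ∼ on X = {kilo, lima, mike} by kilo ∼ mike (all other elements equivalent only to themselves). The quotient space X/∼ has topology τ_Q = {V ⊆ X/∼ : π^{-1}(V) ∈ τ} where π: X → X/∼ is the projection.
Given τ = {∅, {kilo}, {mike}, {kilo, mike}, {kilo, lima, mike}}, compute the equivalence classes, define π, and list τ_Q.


X/∼ = {[kilo=mike], [lima]}; |τ_Q| = 3.

Equivalence classes: [kilo=mike], [lima].
Quotient map π: X → X/∼ sends kilo ↦ [kilo=mike], lima ↦ [lima], mike ↦ [kilo=mike].
For each subset V ⊆ X/∼, compute π^{-1}(V) ⊆ X and check whether π^{-1}(V) ∈ τ. V is open in τ_Q iff π^{-1}(V) ∈ τ.
  V = {}: π^{-1}(V) = ∅ ∈ τ ✓.
  V = {[kilo=mike]}: π^{-1}(V) = {kilo, mike} ∈ τ ✓.
  V = {[lima]}: π^{-1}(V) = {lima} ∉ τ ✗.
  V = {[kilo=mike], [lima]}: π^{-1}(V) = {kilo, lima, mike} ∈ τ ✓.
Open sets in the quotient: τ_Q = {{}, {[kilo=mike]}, {[kilo=mike], [lima]}} (3 elements).


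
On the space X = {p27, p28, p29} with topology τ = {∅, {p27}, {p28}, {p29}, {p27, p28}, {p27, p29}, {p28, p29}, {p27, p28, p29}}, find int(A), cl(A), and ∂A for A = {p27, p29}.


int(A) = {p27, p29}, cl(A) = {p27, p29}, ∂A = ∅.

Closed sets in (X, τ) are complements of opens:
  closed(X, τ) = {∅, {p27}, {p28}, {p29}, {p27, p28}, {p27, p29}, {p28, p29}, {p27, p28, p29}}.
int(A) = ⋃ {U ∈ τ : U ⊆ A}. Opens contained in A: ∅, {p27}, {p29}, {p27, p29}.
Taking the union of these: int(A) = {p27, p29}.
cl(A) = ⋂ {C closed : A ⊆ C}. Closed sets containing A: {p27, p29}, {p27, p28, p29}.
Intersecting these: cl(A) = {p27, p29}.
∂A = cl(A) ∖ int(A) = {p27, p29} ∖ {p27, p29} = ∅.


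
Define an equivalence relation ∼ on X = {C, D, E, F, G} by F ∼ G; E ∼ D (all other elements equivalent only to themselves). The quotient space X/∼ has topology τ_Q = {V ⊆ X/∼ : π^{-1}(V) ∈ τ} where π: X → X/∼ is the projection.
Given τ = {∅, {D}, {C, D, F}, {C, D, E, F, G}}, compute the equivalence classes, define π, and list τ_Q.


X/∼ = {[C], [D=E], [F=G]}; |τ_Q| = 2.

Equivalence classes: [C], [D=E], [F=G].
Quotient map π: X → X/∼ sends C ↦ [C], D ↦ [D=E], E ↦ [D=E], F ↦ [F=G], G ↦ [F=G].
For each subset V ⊆ X/∼, compute π^{-1}(V) ⊆ X and check whether π^{-1}(V) ∈ τ. V is open in τ_Q iff π^{-1}(V) ∈ τ.
  V = {}: π^{-1}(V) = ∅ ∈ τ ✓.
  V = {[C]}: π^{-1}(V) = {C} ∉ τ ✗.
  V = {[D=E]}: π^{-1}(V) = {D, E} ∉ τ ✗.
  V = {[C], [D=E]}: π^{-1}(V) = {C, D, E} ∉ τ ✗.
  V = {[F=G]}: π^{-1}(V) = {F, G} ∉ τ ✗.
  V = {[C], [F=G]}: π^{-1}(V) = {C, F, G} ∉ τ ✗.
  V = {[D=E], [F=G]}: π^{-1}(V) = {D, E, F, G} ∉ τ ✗.
  V = {[C], [D=E], [F=G]}: π^{-1}(V) = {C, D, E, F, G} ∈ τ ✓.
Open sets in the quotient: τ_Q = {{}, {[C], [D=E], [F=G]}} (2 elements).


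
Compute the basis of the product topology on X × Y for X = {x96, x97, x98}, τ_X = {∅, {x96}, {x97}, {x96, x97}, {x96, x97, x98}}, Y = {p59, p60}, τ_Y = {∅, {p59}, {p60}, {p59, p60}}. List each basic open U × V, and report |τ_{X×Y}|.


Basis B = {∅ × ∅, {x96} × {p59}, {x96} × {p60}, {x97} × {p59}, {x97} × {p60}, {x96} × {p59, p60}, {x96, x97} × {p59}, {x96, x97} × {p60}, {x97} × {p59, p60}, {x96, x97, x98} × {p59}, {x96, x97, x98} × {p60}, {x96, x97} × {p59, p60}, {x96, x97, x98} × {p59, p60}}; |τ_{X×Y}| = 25.

Enumerate products U × V with U ∈ τ_X, V ∈ τ_Y (deduplicated):
  ∅ × ∅ = {} (∅)
  {x96} × {p59} = {(x96,p59)}
  {x96} × {p60} = {(x96,p60)}
  {x97} × {p59} = {(x97,p59)}
  {x97} × {p60} = {(x97,p60)}
  {x96} × {p59, p60} = {(x96,p59), (x96,p60)}
  {x96, x97} × {p59} = {(x96,p59), (x97,p59)}
  {x96, x97} × {p60} = {(x96,p60), (x97,p60)}
  {x97} × {p59, p60} = {(x97,p59), (x97,p60)}
  {x96, x97, x98} × {p59} = {(x96,p59), (x97,p59), (x98,p59)}
  {x96, x97, x98} × {p60} = {(x96,p60), (x97,p60), (x98,p60)}
  {x96, x97} × {p59, p60} = {(x96,p59), (x96,p60), (x97,p59), (x97,p60)}
  {x96, x97, x98} × {p59, p60} = {(x96,p59), (x96,p60), (x97,p59), (x97,p60), (x98,p59), (x98,p60)}
These 13 distinct sets form the basis B.
Close under arbitrary unions to get τ_{X×Y}; counting gives |τ_{X×Y}| = 25.


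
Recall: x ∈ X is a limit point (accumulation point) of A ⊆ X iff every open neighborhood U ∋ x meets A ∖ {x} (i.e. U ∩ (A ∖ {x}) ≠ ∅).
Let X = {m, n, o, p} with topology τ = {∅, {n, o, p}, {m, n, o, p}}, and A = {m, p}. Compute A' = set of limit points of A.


A' = {m, n, o}

For each x ∈ X, list the open sets U ∈ τ with x ∈ U, then check whether U ∩ (A ∖ {x}) ≠ ∅ for every such U.
  x = m: opens ∋ x are {m, n, o, p}; each meets A ∖ {m}, so x IS a limit point.
  x = n: opens ∋ x are {n, o, p}, {m, n, o, p}; each meets A ∖ {n}, so x IS a limit point.
  x = o: opens ∋ x are {n, o, p}, {m, n, o, p}; each meets A ∖ {o}, so x IS a limit point.
  x = p: open {n, o, p} ∋ x has {n, o, p} ∩ (A ∖ {p}) = ∅, so x is NOT a limit point.
Collecting: A' = {m, n, o}.


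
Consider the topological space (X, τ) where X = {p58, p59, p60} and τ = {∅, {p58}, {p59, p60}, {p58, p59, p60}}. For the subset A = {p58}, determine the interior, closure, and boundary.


int(A) = {p58}, cl(A) = {p58}, ∂A = ∅.

Closed sets in (X, τ) are complements of opens:
  closed(X, τ) = {∅, {p58}, {p59, p60}, {p58, p59, p60}}.
int(A) = ⋃ {U ∈ τ : U ⊆ A}. Opens contained in A: ∅, {p58}.
Taking the union of these: int(A) = {p58}.
cl(A) = ⋂ {C closed : A ⊆ C}. Closed sets containing A: {p58}, {p58, p59, p60}.
Intersecting these: cl(A) = {p58}.
∂A = cl(A) ∖ int(A) = {p58} ∖ {p58} = ∅.


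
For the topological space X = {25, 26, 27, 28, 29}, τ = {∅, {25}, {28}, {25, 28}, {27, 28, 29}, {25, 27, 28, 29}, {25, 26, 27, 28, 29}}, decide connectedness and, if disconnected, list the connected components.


(X, τ) is connected.

Find clopen sets (U ∈ τ with X ∖ U ∈ τ):
  U = ∅, X ∖ U = {25, 26, 27, 28, 29} — both open, so U is clopen.
  U = {25, 26, 27, 28, 29}, X ∖ U = ∅ — both open, so U is clopen.
Only trivial clopens (∅ and X) exist, so (X, τ) is connected.
Compute connected components by grouping points that agree on all clopens:
  component: {25, 26, 27, 28, 29}


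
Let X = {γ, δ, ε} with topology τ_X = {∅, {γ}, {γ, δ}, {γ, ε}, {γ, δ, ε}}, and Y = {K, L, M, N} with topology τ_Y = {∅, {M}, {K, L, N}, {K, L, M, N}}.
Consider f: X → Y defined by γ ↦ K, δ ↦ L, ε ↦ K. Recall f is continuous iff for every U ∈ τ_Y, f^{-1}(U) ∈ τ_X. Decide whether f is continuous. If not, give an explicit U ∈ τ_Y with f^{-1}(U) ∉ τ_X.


f IS continuous.

Compute f^{-1}(U) for each U ∈ τ_Y:
  U = ∅: f^{-1}(U) = ∅ ∈ τ_X ✓.
  U = {M}: f^{-1}(U) = ∅ ∈ τ_X ✓.
  U = {K, L, N}: f^{-1}(U) = {γ, δ, ε} ∈ τ_X ✓.
  U = {K, L, M, N}: f^{-1}(U) = {γ, δ, ε} ∈ τ_X ✓.
Every preimage lies in τ_X, so f IS continuous.


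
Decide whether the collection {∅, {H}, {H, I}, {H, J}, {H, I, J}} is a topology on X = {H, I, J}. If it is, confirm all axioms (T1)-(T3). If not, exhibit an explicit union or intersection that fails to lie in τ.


τ IS a topology on X.

Axiom (T1): ∅ ∈ τ? Yes; X ∈ τ? Yes.
Axiom (T2/T3): check pairwise unions and intersections of members of τ.
All pairwise intersections and unions checked — each lies in τ. Therefore τ satisfies (T1), (T2), (T3): it IS a topology on X.


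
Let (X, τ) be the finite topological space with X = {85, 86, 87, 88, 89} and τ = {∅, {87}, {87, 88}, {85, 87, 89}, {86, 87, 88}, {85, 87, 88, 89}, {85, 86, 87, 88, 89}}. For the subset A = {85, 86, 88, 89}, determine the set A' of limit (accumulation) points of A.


A' = {85, 86, 89}

For each x ∈ X, list the open sets U ∈ τ with x ∈ U, then check whether U ∩ (A ∖ {x}) ≠ ∅ for every such U.
  x = 85: opens ∋ x are {85, 87, 89}, {85, 87, 88, 89}, {85, 86, 87, 88, 89}; each meets A ∖ {85}, so x IS a limit point.
  x = 86: opens ∋ x are {86, 87, 88}, {85, 86, 87, 88, 89}; each meets A ∖ {86}, so x IS a limit point.
  x = 87: open {87} ∋ x has {87} ∩ (A ∖ {87}) = ∅, so x is NOT a limit point.
  x = 88: open {87, 88} ∋ x has {87, 88} ∩ (A ∖ {88}) = ∅, so x is NOT a limit point.
  x = 89: opens ∋ x are {85, 87, 89}, {85, 87, 88, 89}, {85, 86, 87, 88, 89}; each meets A ∖ {89}, so x IS a limit point.
Collecting: A' = {85, 86, 89}.


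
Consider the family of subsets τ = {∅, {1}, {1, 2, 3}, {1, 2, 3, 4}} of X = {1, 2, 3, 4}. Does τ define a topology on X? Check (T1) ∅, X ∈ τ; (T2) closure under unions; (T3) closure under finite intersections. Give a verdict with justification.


τ IS a topology on X.

Axiom (T1): ∅ ∈ τ? Yes; X ∈ τ? Yes.
Axiom (T2/T3): check pairwise unions and intersections of members of τ.
All pairwise intersections and unions checked — each lies in τ. Therefore τ satisfies (T1), (T2), (T3): it IS a topology on X.


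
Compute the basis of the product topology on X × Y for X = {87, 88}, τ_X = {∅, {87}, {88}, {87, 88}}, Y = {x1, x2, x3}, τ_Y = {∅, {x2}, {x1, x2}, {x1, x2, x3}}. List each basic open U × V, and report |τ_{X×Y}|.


Basis B = {∅ × ∅, {87} × {x2}, {88} × {x2}, {87} × {x1, x2}, {87, 88} × {x2}, {88} × {x1, x2}, {87} × {x1, x2, x3}, {88} × {x1, x2, x3}, {87, 88} × {x1, x2}, {87, 88} × {x1, x2, x3}}; |τ_{X×Y}| = 16.

Enumerate products U × V with U ∈ τ_X, V ∈ τ_Y (deduplicated):
  ∅ × ∅ = {} (∅)
  {87} × {x2} = {(87,x2)}
  {88} × {x2} = {(88,x2)}
  {87} × {x1, x2} = {(87,x1), (87,x2)}
  {87, 88} × {x2} = {(87,x2), (88,x2)}
  {88} × {x1, x2} = {(88,x1), (88,x2)}
  {87} × {x1, x2, x3} = {(87,x1), (87,x2), (87,x3)}
  {88} × {x1, x2, x3} = {(88,x1), (88,x2), (88,x3)}
  {87, 88} × {x1, x2} = {(87,x1), (87,x2), (88,x1), (88,x2)}
  {87, 88} × {x1, x2, x3} = {(87,x1), (87,x2), (87,x3), (88,x1), (88,x2), (88,x3)}
These 10 distinct sets form the basis B.
Close under arbitrary unions to get τ_{X×Y}; counting gives |τ_{X×Y}| = 16.


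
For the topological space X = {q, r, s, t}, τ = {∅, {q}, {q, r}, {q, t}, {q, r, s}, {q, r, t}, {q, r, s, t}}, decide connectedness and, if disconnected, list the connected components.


(X, τ) is connected.

Find clopen sets (U ∈ τ with X ∖ U ∈ τ):
  U = ∅, X ∖ U = {q, r, s, t} — both open, so U is clopen.
  U = {q, r, s, t}, X ∖ U = ∅ — both open, so U is clopen.
Only trivial clopens (∅ and X) exist, so (X, τ) is connected.
Compute connected components by grouping points that agree on all clopens:
  component: {q, r, s, t}


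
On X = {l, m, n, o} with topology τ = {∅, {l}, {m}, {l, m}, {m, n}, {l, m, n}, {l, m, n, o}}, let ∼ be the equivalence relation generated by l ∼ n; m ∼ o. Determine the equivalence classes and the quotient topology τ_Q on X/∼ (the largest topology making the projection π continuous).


X/∼ = {[l=n], [m=o]}; |τ_Q| = 2.

Equivalence classes: [l=n], [m=o].
Quotient map π: X → X/∼ sends l ↦ [l=n], m ↦ [m=o], n ↦ [l=n], o ↦ [m=o].
For each subset V ⊆ X/∼, compute π^{-1}(V) ⊆ X and check whether π^{-1}(V) ∈ τ. V is open in τ_Q iff π^{-1}(V) ∈ τ.
  V = {}: π^{-1}(V) = ∅ ∈ τ ✓.
  V = {[l=n]}: π^{-1}(V) = {l, n} ∉ τ ✗.
  V = {[m=o]}: π^{-1}(V) = {m, o} ∉ τ ✗.
  V = {[l=n], [m=o]}: π^{-1}(V) = {l, m, n, o} ∈ τ ✓.
Open sets in the quotient: τ_Q = {{}, {[l=n], [m=o]}} (2 elements).


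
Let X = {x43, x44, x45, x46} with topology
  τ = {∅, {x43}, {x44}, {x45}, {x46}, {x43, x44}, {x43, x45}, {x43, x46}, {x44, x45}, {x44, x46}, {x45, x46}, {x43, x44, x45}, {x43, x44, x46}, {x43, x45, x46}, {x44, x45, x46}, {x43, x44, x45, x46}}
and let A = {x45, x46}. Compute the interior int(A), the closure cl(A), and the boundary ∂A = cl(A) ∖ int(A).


int(A) = {x45, x46}, cl(A) = {x45, x46}, ∂A = ∅.

Closed sets in (X, τ) are complements of opens:
  closed(X, τ) = {∅, {x43}, {x44}, {x45}, {x46}, {x43, x44}, {x43, x45}, {x43, x46}, {x44, x45}, {x44, x46}, {x45, x46}, {x43, x44, x45}, {x43, x44, x46}, {x43, x45, x46}, {x44, x45, x46}, {x43, x44, x45, x46}}.
int(A) = ⋃ {U ∈ τ : U ⊆ A}. Opens contained in A: ∅, {x45}, {x46}, {x45, x46}.
Taking the union of these: int(A) = {x45, x46}.
cl(A) = ⋂ {C closed : A ⊆ C}. Closed sets containing A: {x45, x46}, {x43, x45, x46}, {x44, x45, x46}, {x43, x44, x45, x46}.
Intersecting these: cl(A) = {x45, x46}.
∂A = cl(A) ∖ int(A) = {x45, x46} ∖ {x45, x46} = ∅.


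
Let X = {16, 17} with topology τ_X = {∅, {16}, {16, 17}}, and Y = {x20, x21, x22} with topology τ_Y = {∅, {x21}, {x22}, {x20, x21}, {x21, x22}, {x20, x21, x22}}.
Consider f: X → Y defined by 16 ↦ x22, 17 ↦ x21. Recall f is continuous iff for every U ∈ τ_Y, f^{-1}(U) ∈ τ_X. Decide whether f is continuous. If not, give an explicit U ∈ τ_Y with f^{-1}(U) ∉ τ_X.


f is NOT continuous.

Compute f^{-1}(U) for each U ∈ τ_Y:
  U = ∅: f^{-1}(U) = ∅ ∈ τ_X ✓.
  U = {x21}: f^{-1}(U) = {17} ∉ τ_X ✗.
  U = {x22}: f^{-1}(U) = {16} ∈ τ_X ✓.
  U = {x20, x21}: f^{-1}(U) = {17} ∉ τ_X ✗.
  U = {x21, x22}: f^{-1}(U) = {16, 17} ∈ τ_X ✓.
  U = {x20, x21, x22}: f^{-1}(U) = {16, 17} ∈ τ_X ✓.
Found U = {x21} with f^{-1}(U) = {17} not in τ_X. Therefore f is NOT continuous.


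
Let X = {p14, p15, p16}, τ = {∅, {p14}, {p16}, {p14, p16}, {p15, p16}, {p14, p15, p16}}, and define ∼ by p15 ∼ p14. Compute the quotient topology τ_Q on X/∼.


X/∼ = {[p14=p15], [p16]}; |τ_Q| = 3.

Equivalence classes: [p14=p15], [p16].
Quotient map π: X → X/∼ sends p14 ↦ [p14=p15], p15 ↦ [p14=p15], p16 ↦ [p16].
For each subset V ⊆ X/∼, compute π^{-1}(V) ⊆ X and check whether π^{-1}(V) ∈ τ. V is open in τ_Q iff π^{-1}(V) ∈ τ.
  V = {}: π^{-1}(V) = ∅ ∈ τ ✓.
  V = {[p14=p15]}: π^{-1}(V) = {p14, p15} ∉ τ ✗.
  V = {[p16]}: π^{-1}(V) = {p16} ∈ τ ✓.
  V = {[p14=p15], [p16]}: π^{-1}(V) = {p14, p15, p16} ∈ τ ✓.
Open sets in the quotient: τ_Q = {{}, {[p16]}, {[p14=p15], [p16]}} (3 elements).


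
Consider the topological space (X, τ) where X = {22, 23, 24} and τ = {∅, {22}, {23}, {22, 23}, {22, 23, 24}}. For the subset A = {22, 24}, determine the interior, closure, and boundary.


int(A) = {22}, cl(A) = {22, 24}, ∂A = {24}.

Closed sets in (X, τ) are complements of opens:
  closed(X, τ) = {∅, {24}, {22, 24}, {23, 24}, {22, 23, 24}}.
int(A) = ⋃ {U ∈ τ : U ⊆ A}. Opens contained in A: ∅, {22}.
Taking the union of these: int(A) = {22}.
cl(A) = ⋂ {C closed : A ⊆ C}. Closed sets containing A: {22, 24}, {22, 23, 24}.
Intersecting these: cl(A) = {22, 24}.
∂A = cl(A) ∖ int(A) = {22, 24} ∖ {22} = {24}.


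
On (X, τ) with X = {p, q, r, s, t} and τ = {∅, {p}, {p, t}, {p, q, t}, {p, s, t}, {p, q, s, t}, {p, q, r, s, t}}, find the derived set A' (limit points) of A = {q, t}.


A' = {q, r, s}

For each x ∈ X, list the open sets U ∈ τ with x ∈ U, then check whether U ∩ (A ∖ {x}) ≠ ∅ for every such U.
  x = p: open {p} ∋ x has {p} ∩ (A ∖ {p}) = ∅, so x is NOT a limit point.
  x = q: opens ∋ x are {p, q, t}, {p, q, s, t}, {p, q, r, s, t}; each meets A ∖ {q}, so x IS a limit point.
  x = r: opens ∋ x are {p, q, r, s, t}; each meets A ∖ {r}, so x IS a limit point.
  x = s: opens ∋ x are {p, s, t}, {p, q, s, t}, {p, q, r, s, t}; each meets A ∖ {s}, so x IS a limit point.
  x = t: open {p, t} ∋ x has {p, t} ∩ (A ∖ {t}) = ∅, so x is NOT a limit point.
Collecting: A' = {q, r, s}.


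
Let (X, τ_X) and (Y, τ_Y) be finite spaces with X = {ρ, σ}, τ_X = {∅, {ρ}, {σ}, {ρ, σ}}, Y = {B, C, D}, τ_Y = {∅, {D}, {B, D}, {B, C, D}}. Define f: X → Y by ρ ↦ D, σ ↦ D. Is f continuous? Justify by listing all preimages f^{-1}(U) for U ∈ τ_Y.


f IS continuous.

Compute f^{-1}(U) for each U ∈ τ_Y:
  U = ∅: f^{-1}(U) = ∅ ∈ τ_X ✓.
  U = {D}: f^{-1}(U) = {ρ, σ} ∈ τ_X ✓.
  U = {B, D}: f^{-1}(U) = {ρ, σ} ∈ τ_X ✓.
  U = {B, C, D}: f^{-1}(U) = {ρ, σ} ∈ τ_X ✓.
Every preimage lies in τ_X, so f IS continuous.


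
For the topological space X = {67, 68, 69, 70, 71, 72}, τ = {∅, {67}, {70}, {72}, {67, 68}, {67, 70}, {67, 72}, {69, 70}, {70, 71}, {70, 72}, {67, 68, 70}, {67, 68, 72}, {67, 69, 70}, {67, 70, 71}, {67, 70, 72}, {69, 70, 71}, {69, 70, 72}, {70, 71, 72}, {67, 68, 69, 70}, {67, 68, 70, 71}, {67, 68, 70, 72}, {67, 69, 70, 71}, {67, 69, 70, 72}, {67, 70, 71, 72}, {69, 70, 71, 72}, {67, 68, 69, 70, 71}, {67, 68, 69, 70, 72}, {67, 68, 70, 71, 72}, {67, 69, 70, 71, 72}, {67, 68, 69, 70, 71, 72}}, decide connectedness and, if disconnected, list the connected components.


(X, τ) is disconnected; components = [{72}, {67, 68}, {69, 70, 71}].

Find clopen sets (U ∈ τ with X ∖ U ∈ τ):
  U = ∅, X ∖ U = {67, 68, 69, 70, 71, 72} — both open, so U is clopen.
  U = {72}, X ∖ U = {67, 68, 69, 70, 71} — both open, so U is clopen.
  U = {67, 68}, X ∖ U = {69, 70, 71, 72} — both open, so U is clopen.
  U = {67, 68, 72}, X ∖ U = {69, 70, 71} — both open, so U is clopen.
  U = {69, 70, 71}, X ∖ U = {67, 68, 72} — both open, so U is clopen.
  U = {69, 70, 71, 72}, X ∖ U = {67, 68} — both open, so U is clopen.
  U = {67, 68, 69, 70, 71}, X ∖ U = {72} — both open, so U is clopen.
  U = {67, 68, 69, 70, 71, 72}, X ∖ U = ∅ — both open, so U is clopen.
Nontrivial clopen(s) exist: e.g. {69, 70, 71, 72}. So (X, τ) is disconnected.
Compute connected components by grouping points that agree on all clopens:
  component: {72}
  component: {67, 68}
  component: {69, 70, 71}


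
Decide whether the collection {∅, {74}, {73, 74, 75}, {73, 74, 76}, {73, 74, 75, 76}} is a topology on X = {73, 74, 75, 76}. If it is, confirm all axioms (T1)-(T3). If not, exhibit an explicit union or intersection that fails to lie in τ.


τ is NOT a topology on X.

Axiom (T1): ∅ ∈ τ? Yes; X ∈ τ? Yes.
Axiom (T2/T3): check pairwise unions and intersections of members of τ.
Counterexample for (T3): {73, 74, 75} ∩ {73, 74, 76} = {73, 74} ∉ τ. Therefore τ is NOT a topology.


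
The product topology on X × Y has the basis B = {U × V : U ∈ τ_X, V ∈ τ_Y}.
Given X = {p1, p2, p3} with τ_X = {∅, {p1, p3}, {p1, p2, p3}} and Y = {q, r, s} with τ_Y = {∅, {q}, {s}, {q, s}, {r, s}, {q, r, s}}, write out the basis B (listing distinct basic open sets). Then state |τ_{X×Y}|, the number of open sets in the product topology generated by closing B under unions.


Basis B = {∅ × ∅, {p1, p3} × {q}, {p1, p3} × {s}, {p1, p2, p3} × {q}, {p1, p2, p3} × {s}, {p1, p3} × {q, s}, {p1, p3} × {r, s}, {p1, p3} × {q, r, s}, {p1, p2, p3} × {q, s}, {p1, p2, p3} × {r, s}, {p1, p2, p3} × {q, r, s}}; |τ_{X×Y}| = 18.

Enumerate products U × V with U ∈ τ_X, V ∈ τ_Y (deduplicated):
  ∅ × ∅ = {} (∅)
  {p1, p3} × {q} = {(p1,q), (p3,q)}
  {p1, p3} × {s} = {(p1,s), (p3,s)}
  {p1, p2, p3} × {q} = {(p1,q), (p2,q), (p3,q)}
  {p1, p2, p3} × {s} = {(p1,s), (p2,s), (p3,s)}
  {p1, p3} × {q, s} = {(p1,q), (p1,s), (p3,q), (p3,s)}
  {p1, p3} × {r, s} = {(p1,r), (p1,s), (p3,r), (p3,s)}
  {p1, p3} × {q, r, s} = {(p1,q), (p1,r), (p1,s), (p3,q), (p3,r), (p3,s)}
  {p1, p2, p3} × {q, s} = {(p1,q), (p1,s), (p2,q), (p2,s), (p3,q), (p3,s)}
  {p1, p2, p3} × {r, s} = {(p1,r), (p1,s), (p2,r), (p2,s), (p3,r), (p3,s)}
  {p1, p2, p3} × {q, r, s} = {(p1,q), (p1,r), (p1,s), (p2,q), (p2,r), (p2,s), (p3,q), (p3,r), (p3,s)}
These 11 distinct sets form the basis B.
Close under arbitrary unions to get τ_{X×Y}; counting gives |τ_{X×Y}| = 18.


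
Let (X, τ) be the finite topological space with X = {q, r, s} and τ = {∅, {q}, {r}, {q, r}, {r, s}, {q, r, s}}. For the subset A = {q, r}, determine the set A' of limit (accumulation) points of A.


A' = {s}

For each x ∈ X, list the open sets U ∈ τ with x ∈ U, then check whether U ∩ (A ∖ {x}) ≠ ∅ for every such U.
  x = q: open {q} ∋ x has {q} ∩ (A ∖ {q}) = ∅, so x is NOT a limit point.
  x = r: open {r} ∋ x has {r} ∩ (A ∖ {r}) = ∅, so x is NOT a limit point.
  x = s: opens ∋ x are {r, s}, {q, r, s}; each meets A ∖ {s}, so x IS a limit point.
Collecting: A' = {s}.


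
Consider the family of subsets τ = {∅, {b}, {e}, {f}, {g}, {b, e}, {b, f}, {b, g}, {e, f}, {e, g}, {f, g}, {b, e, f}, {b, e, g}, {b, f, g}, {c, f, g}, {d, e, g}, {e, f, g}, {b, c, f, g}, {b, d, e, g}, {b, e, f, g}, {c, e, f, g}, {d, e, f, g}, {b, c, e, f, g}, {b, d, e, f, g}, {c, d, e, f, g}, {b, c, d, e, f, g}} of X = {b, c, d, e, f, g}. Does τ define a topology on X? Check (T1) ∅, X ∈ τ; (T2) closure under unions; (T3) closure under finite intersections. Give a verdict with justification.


τ IS a topology on X.

Axiom (T1): ∅ ∈ τ? Yes; X ∈ τ? Yes.
Axiom (T2/T3): check pairwise unions and intersections of members of τ.
All pairwise intersections and unions checked — each lies in τ. Therefore τ satisfies (T1), (T2), (T3): it IS a topology on X.


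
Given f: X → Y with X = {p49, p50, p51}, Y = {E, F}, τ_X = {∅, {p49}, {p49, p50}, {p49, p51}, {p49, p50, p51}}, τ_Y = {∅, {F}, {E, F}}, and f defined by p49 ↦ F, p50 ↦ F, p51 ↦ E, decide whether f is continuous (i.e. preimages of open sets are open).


f IS continuous.

Compute f^{-1}(U) for each U ∈ τ_Y:
  U = ∅: f^{-1}(U) = ∅ ∈ τ_X ✓.
  U = {F}: f^{-1}(U) = {p49, p50} ∈ τ_X ✓.
  U = {E, F}: f^{-1}(U) = {p49, p50, p51} ∈ τ_X ✓.
Every preimage lies in τ_X, so f IS continuous.


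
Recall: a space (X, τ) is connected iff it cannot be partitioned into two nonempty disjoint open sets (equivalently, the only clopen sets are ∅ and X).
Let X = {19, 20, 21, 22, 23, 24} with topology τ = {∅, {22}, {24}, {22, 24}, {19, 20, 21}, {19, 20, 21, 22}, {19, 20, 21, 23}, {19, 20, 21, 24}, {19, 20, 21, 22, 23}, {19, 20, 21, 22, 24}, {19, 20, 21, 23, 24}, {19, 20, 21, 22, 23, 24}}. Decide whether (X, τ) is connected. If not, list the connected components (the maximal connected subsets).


(X, τ) is disconnected; components = [{22}, {24}, {19, 20, 21, 23}].

Find clopen sets (U ∈ τ with X ∖ U ∈ τ):
  U = ∅, X ∖ U = {19, 20, 21, 22, 23, 24} — both open, so U is clopen.
  U = {22}, X ∖ U = {19, 20, 21, 23, 24} — both open, so U is clopen.
  U = {24}, X ∖ U = {19, 20, 21, 22, 23} — both open, so U is clopen.
  U = {22, 24}, X ∖ U = {19, 20, 21, 23} — both open, so U is clopen.
  U = {19, 20, 21, 23}, X ∖ U = {22, 24} — both open, so U is clopen.
  U = {19, 20, 21, 22, 23}, X ∖ U = {24} — both open, so U is clopen.
  U = {19, 20, 21, 23, 24}, X ∖ U = {22} — both open, so U is clopen.
  U = {19, 20, 21, 22, 23, 24}, X ∖ U = ∅ — both open, so U is clopen.
Nontrivial clopen(s) exist: e.g. {19, 20, 21, 23, 24}. So (X, τ) is disconnected.
Compute connected components by grouping points that agree on all clopens:
  component: {22}
  component: {24}
  component: {19, 20, 21, 23}


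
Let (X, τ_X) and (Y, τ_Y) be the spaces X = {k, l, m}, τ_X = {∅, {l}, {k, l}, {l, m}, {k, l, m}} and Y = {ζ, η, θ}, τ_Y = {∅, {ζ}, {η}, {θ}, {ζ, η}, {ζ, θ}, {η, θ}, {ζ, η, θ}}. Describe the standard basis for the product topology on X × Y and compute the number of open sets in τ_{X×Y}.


Basis B = {∅ × ∅, {l} × {ζ}, {l} × {η}, {l} × {θ}, {k, l} × {ζ}, {k, l} × {η}, {k, l} × {θ}, {l} × {ζ, η}, {l} × {ζ, θ}, {l, m} × {ζ}, {l} × {η, θ}, {l, m} × {η}, {l, m} × {θ}, {k, l, m} × {ζ}, {k, l, m} × {η}, {k, l, m} × {θ}, {l} × {ζ, η, θ}, {k, l} × {ζ, η}, {k, l} × {ζ, θ}, {k, l} × {η, θ}, {l, m} × {ζ, η}, {l, m} × {ζ, θ}, {l, m} × {η, θ}, {k, l} × {ζ, η, θ}, {k, l, m} × {ζ, η}, {k, l, m} × {ζ, θ}, {k, l, m} × {η, θ}, {l, m} × {ζ, η, θ}, {k, l, m} × {ζ, η, θ}}; |τ_{X×Y}| = 125.

Enumerate products U × V with U ∈ τ_X, V ∈ τ_Y (deduplicated):
  ∅ × ∅ = {} (∅)
  {l} × {ζ} = {(l,ζ)}
  {l} × {η} = {(l,η)}
  {l} × {θ} = {(l,θ)}
  {k, l} × {ζ} = {(k,ζ), (l,ζ)}
  {k, l} × {η} = {(k,η), (l,η)}
  {k, l} × {θ} = {(k,θ), (l,θ)}
  {l} × {ζ, η} = {(l,ζ), (l,η)}
  {l} × {ζ, θ} = {(l,ζ), (l,θ)}
  {l, m} × {ζ} = {(l,ζ), (m,ζ)}
  {l} × {η, θ} = {(l,η), (l,θ)}
  {l, m} × {η} = {(l,η), (m,η)}
  {l, m} × {θ} = {(l,θ), (m,θ)}
  {k, l, m} × {ζ} = {(k,ζ), (l,ζ), (m,ζ)}
  {k, l, m} × {η} = {(k,η), (l,η), (m,η)}
  {k, l, m} × {θ} = {(k,θ), (l,θ), (m,θ)}
  {l} × {ζ, η, θ} = {(l,ζ), (l,η), (l,θ)}
  {k, l} × {ζ, η} = {(k,ζ), (k,η), (l,ζ), (l,η)}
  {k, l} × {ζ, θ} = {(k,ζ), (k,θ), (l,ζ), (l,θ)}
  {k, l} × {η, θ} = {(k,η), (k,θ), (l,η), (l,θ)}
  {l, m} × {ζ, η} = {(l,ζ), (l,η), (m,ζ), (m,η)}
  {l, m} × {ζ, θ} = {(l,ζ), (l,θ), (m,ζ), (m,θ)}
  {l, m} × {η, θ} = {(l,η), (l,θ), (m,η), (m,θ)}
  {k, l} × {ζ, η, θ} = {(k,ζ), (k,η), (k,θ), (l,ζ), (l,η), (l,θ)}
  {k, l, m} × {ζ, η} = {(k,ζ), (k,η), (l,ζ), (l,η), (m,ζ), (m,η)}
  {k, l, m} × {ζ, θ} = {(k,ζ), (k,θ), (l,ζ), (l,θ), (m,ζ), (m,θ)}
  {k, l, m} × {η, θ} = {(k,η), (k,θ), (l,η), (l,θ), (m,η), (m,θ)}
  {l, m} × {ζ, η, θ} = {(l,ζ), (l,η), (l,θ), (m,ζ), (m,η), (m,θ)}
  {k, l, m} × {ζ, η, θ} = {(k,ζ), (k,η), (k,θ), (l,ζ), (l,η), (l,θ), (m,ζ), (m,η), (m,θ)}
These 29 distinct sets form the basis B.
Close under arbitrary unions to get τ_{X×Y}; counting gives |τ_{X×Y}| = 125.


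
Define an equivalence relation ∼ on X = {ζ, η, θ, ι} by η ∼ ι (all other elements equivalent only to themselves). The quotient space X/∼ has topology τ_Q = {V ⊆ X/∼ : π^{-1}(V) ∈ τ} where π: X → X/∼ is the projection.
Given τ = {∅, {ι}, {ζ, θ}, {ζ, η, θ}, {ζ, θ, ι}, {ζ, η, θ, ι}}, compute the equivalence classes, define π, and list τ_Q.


X/∼ = {[ζ], [η=ι], [θ]}; |τ_Q| = 3.

Equivalence classes: [ζ], [η=ι], [θ].
Quotient map π: X → X/∼ sends ζ ↦ [ζ], η ↦ [η=ι], θ ↦ [θ], ι ↦ [η=ι].
For each subset V ⊆ X/∼, compute π^{-1}(V) ⊆ X and check whether π^{-1}(V) ∈ τ. V is open in τ_Q iff π^{-1}(V) ∈ τ.
  V = {}: π^{-1}(V) = ∅ ∈ τ ✓.
  V = {[ζ]}: π^{-1}(V) = {ζ} ∉ τ ✗.
  V = {[η=ι]}: π^{-1}(V) = {η, ι} ∉ τ ✗.
  V = {[ζ], [η=ι]}: π^{-1}(V) = {ζ, η, ι} ∉ τ ✗.
  V = {[θ]}: π^{-1}(V) = {θ} ∉ τ ✗.
  V = {[ζ], [θ]}: π^{-1}(V) = {ζ, θ} ∈ τ ✓.
  V = {[η=ι], [θ]}: π^{-1}(V) = {η, θ, ι} ∉ τ ✗.
  V = {[ζ], [η=ι], [θ]}: π^{-1}(V) = {ζ, η, θ, ι} ∈ τ ✓.
Open sets in the quotient: τ_Q = {{}, {[ζ], [θ]}, {[ζ], [η=ι], [θ]}} (3 elements).


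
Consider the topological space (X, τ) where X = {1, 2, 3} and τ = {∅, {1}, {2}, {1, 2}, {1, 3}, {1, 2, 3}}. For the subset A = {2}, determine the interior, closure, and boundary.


int(A) = {2}, cl(A) = {2}, ∂A = ∅.

Closed sets in (X, τ) are complements of opens:
  closed(X, τ) = {∅, {2}, {3}, {1, 3}, {2, 3}, {1, 2, 3}}.
int(A) = ⋃ {U ∈ τ : U ⊆ A}. Opens contained in A: ∅, {2}.
Taking the union of these: int(A) = {2}.
cl(A) = ⋂ {C closed : A ⊆ C}. Closed sets containing A: {2}, {2, 3}, {1, 2, 3}.
Intersecting these: cl(A) = {2}.
∂A = cl(A) ∖ int(A) = {2} ∖ {2} = ∅.


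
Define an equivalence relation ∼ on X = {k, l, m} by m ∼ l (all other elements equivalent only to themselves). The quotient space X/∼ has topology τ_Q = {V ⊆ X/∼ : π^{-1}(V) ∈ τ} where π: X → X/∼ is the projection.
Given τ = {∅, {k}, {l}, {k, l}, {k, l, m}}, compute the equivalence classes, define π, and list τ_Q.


X/∼ = {[k], [l=m]}; |τ_Q| = 3.

Equivalence classes: [k], [l=m].
Quotient map π: X → X/∼ sends k ↦ [k], l ↦ [l=m], m ↦ [l=m].
For each subset V ⊆ X/∼, compute π^{-1}(V) ⊆ X and check whether π^{-1}(V) ∈ τ. V is open in τ_Q iff π^{-1}(V) ∈ τ.
  V = {}: π^{-1}(V) = ∅ ∈ τ ✓.
  V = {[k]}: π^{-1}(V) = {k} ∈ τ ✓.
  V = {[l=m]}: π^{-1}(V) = {l, m} ∉ τ ✗.
  V = {[k], [l=m]}: π^{-1}(V) = {k, l, m} ∈ τ ✓.
Open sets in the quotient: τ_Q = {{}, {[k]}, {[k], [l=m]}} (3 elements).


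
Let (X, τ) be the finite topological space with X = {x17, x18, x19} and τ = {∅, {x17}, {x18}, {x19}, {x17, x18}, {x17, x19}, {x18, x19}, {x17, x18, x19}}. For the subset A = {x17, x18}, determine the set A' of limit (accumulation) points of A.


A' = ∅

For each x ∈ X, list the open sets U ∈ τ with x ∈ U, then check whether U ∩ (A ∖ {x}) ≠ ∅ for every such U.
  x = x17: open {x17} ∋ x has {x17} ∩ (A ∖ {x17}) = ∅, so x is NOT a limit point.
  x = x18: open {x18} ∋ x has {x18} ∩ (A ∖ {x18}) = ∅, so x is NOT a limit point.
  x = x19: open {x19} ∋ x has {x19} ∩ (A ∖ {x19}) = ∅, so x is NOT a limit point.
Collecting: A' = ∅.


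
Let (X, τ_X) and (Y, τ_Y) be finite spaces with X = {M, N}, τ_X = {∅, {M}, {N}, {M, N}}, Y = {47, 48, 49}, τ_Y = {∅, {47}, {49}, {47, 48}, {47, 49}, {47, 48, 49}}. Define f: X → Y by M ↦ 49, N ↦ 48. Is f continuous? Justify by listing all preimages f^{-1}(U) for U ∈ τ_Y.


f IS continuous.

Compute f^{-1}(U) for each U ∈ τ_Y:
  U = ∅: f^{-1}(U) = ∅ ∈ τ_X ✓.
  U = {47}: f^{-1}(U) = ∅ ∈ τ_X ✓.
  U = {49}: f^{-1}(U) = {M} ∈ τ_X ✓.
  U = {47, 48}: f^{-1}(U) = {N} ∈ τ_X ✓.
  U = {47, 49}: f^{-1}(U) = {M} ∈ τ_X ✓.
  U = {47, 48, 49}: f^{-1}(U) = {M, N} ∈ τ_X ✓.
Every preimage lies in τ_X, so f IS continuous.


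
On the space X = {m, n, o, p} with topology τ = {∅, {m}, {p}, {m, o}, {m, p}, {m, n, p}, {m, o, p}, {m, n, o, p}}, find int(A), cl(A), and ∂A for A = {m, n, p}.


int(A) = {m, n, p}, cl(A) = {m, n, o, p}, ∂A = {o}.

Closed sets in (X, τ) are complements of opens:
  closed(X, τ) = {∅, {n}, {o}, {n, o}, {n, p}, {m, n, o}, {n, o, p}, {m, n, o, p}}.
int(A) = ⋃ {U ∈ τ : U ⊆ A}. Opens contained in A: ∅, {m}, {p}, {m, p}, {m, n, p}.
Taking the union of these: int(A) = {m, n, p}.
cl(A) = ⋂ {C closed : A ⊆ C}. Closed sets containing A: {m, n, o, p}.
Intersecting these: cl(A) = {m, n, o, p}.
∂A = cl(A) ∖ int(A) = {m, n, o, p} ∖ {m, n, p} = {o}.


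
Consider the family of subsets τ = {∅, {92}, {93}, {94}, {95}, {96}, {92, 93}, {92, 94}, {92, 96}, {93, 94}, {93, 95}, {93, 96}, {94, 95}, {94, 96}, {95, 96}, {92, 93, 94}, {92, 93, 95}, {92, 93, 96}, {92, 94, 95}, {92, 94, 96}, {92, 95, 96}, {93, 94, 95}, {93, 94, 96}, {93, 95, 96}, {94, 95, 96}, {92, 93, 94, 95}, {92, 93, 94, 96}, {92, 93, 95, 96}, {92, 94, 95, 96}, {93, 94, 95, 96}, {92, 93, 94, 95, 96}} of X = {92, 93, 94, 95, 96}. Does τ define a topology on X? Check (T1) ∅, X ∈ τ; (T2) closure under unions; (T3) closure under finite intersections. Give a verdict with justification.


τ is NOT a topology on X.

Axiom (T1): ∅ ∈ τ? Yes; X ∈ τ? Yes.
Axiom (T2/T3): check pairwise unions and intersections of members of τ.
Counterexample for (T2): {92} ∪ {95} = {92, 95} ∉ τ. Therefore τ is NOT a topology.


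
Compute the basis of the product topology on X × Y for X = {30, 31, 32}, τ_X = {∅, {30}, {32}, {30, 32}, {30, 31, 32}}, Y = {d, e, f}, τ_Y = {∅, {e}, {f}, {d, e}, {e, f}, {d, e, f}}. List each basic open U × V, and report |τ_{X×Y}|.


Basis B = {∅ × ∅, {30} × {e}, {30} × {f}, {32} × {e}, {32} × {f}, {30} × {d, e}, {30} × {e, f}, {30, 32} × {e}, {30, 32} × {f}, {32} × {d, e}, {32} × {e, f}, {30} × {d, e, f}, {30, 31, 32} × {e}, {30, 31, 32} × {f}, {32} × {d, e, f}, {30, 32} × {d, e}, {30, 32} × {e, f}, {30, 32} × {d, e, f}, {30, 31, 32} × {d, e}, {30, 31, 32} × {e, f}, {30, 31, 32} × {d, e, f}}; |τ_{X×Y}| = 70.

Enumerate products U × V with U ∈ τ_X, V ∈ τ_Y (deduplicated):
  ∅ × ∅ = {} (∅)
  {30} × {e} = {(30,e)}
  {30} × {f} = {(30,f)}
  {32} × {e} = {(32,e)}
  {32} × {f} = {(32,f)}
  {30} × {d, e} = {(30,d), (30,e)}
  {30} × {e, f} = {(30,e), (30,f)}
  {30, 32} × {e} = {(30,e), (32,e)}
  {30, 32} × {f} = {(30,f), (32,f)}
  {32} × {d, e} = {(32,d), (32,e)}
  {32} × {e, f} = {(32,e), (32,f)}
  {30} × {d, e, f} = {(30,d), (30,e), (30,f)}
  {30, 31, 32} × {e} = {(30,e), (31,e), (32,e)}
  {30, 31, 32} × {f} = {(30,f), (31,f), (32,f)}
  {32} × {d, e, f} = {(32,d), (32,e), (32,f)}
  {30, 32} × {d, e} = {(30,d), (30,e), (32,d), (32,e)}
  {30, 32} × {e, f} = {(30,e), (30,f), (32,e), (32,f)}
  {30, 32} × {d, e, f} = {(30,d), (30,e), (30,f), (32,d), (32,e), (32,f)}
  {30, 31, 32} × {d, e} = {(30,d), (30,e), (31,d), (31,e), (32,d), (32,e)}
  {30, 31, 32} × {e, f} = {(30,e), (30,f), (31,e), (31,f), (32,e), (32,f)}
  {30, 31, 32} × {d, e, f} = {(30,d), (30,e), (30,f), (31,d), (31,e), (31,f), (32,d), (32,e), (32,f)}
These 21 distinct sets form the basis B.
Close under arbitrary unions to get τ_{X×Y}; counting gives |τ_{X×Y}| = 70.


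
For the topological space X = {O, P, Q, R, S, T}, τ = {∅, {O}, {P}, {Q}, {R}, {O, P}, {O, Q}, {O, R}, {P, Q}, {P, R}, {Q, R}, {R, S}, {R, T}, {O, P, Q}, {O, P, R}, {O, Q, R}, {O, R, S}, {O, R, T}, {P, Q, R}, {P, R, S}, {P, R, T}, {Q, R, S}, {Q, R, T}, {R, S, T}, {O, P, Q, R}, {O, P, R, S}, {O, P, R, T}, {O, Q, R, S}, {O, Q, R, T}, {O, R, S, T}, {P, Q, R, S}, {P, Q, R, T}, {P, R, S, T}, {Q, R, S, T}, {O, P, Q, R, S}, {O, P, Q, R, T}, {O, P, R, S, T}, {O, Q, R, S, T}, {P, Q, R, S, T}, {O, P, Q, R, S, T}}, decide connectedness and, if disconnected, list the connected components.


(X, τ) is disconnected; components = [{O}, {P}, {Q}, {R, S, T}].

Find clopen sets (U ∈ τ with X ∖ U ∈ τ):
  U = ∅, X ∖ U = {O, P, Q, R, S, T} — both open, so U is clopen.
  U = {O}, X ∖ U = {P, Q, R, S, T} — both open, so U is clopen.
  U = {P}, X ∖ U = {O, Q, R, S, T} — both open, so U is clopen.
  U = {Q}, X ∖ U = {O, P, R, S, T} — both open, so U is clopen.
  U = {O, P}, X ∖ U = {Q, R, S, T} — both open, so U is clopen.
  U = {O, Q}, X ∖ U = {P, R, S, T} — both open, so U is clopen.
  U = {P, Q}, X ∖ U = {O, R, S, T} — both open, so U is clopen.
  U = {O, P, Q}, X ∖ U = {R, S, T} — both open, so U is clopen.
  U = {R, S, T}, X ∖ U = {O, P, Q} — both open, so U is clopen.
  U = {O, R, S, T}, X ∖ U = {P, Q} — both open, so U is clopen.
  U = {P, R, S, T}, X ∖ U = {O, Q} — both open, so U is clopen.
  U = {Q, R, S, T}, X ∖ U = {O, P} — both open, so U is clopen.
  U = {O, P, R, S, T}, X ∖ U = {Q} — both open, so U is clopen.
  U = {O, Q, R, S, T}, X ∖ U = {P} — both open, so U is clopen.
  U = {P, Q, R, S, T}, X ∖ U = {O} — both open, so U is clopen.
  U = {O, P, Q, R, S, T}, X ∖ U = ∅ — both open, so U is clopen.
Nontrivial clopen(s) exist: e.g. {O, P, Q}. So (X, τ) is disconnected.
Compute connected components by grouping points that agree on all clopens:
  component: {O}
  component: {P}
  component: {Q}
  component: {R, S, T}


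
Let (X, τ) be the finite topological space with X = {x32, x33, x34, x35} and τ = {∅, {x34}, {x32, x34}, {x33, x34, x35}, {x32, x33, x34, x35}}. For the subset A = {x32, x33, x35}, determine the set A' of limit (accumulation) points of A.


A' = {x33, x35}

For each x ∈ X, list the open sets U ∈ τ with x ∈ U, then check whether U ∩ (A ∖ {x}) ≠ ∅ for every such U.
  x = x32: open {x32, x34} ∋ x has {x32, x34} ∩ (A ∖ {x32}) = ∅, so x is NOT a limit point.
  x = x33: opens ∋ x are {x33, x34, x35}, {x32, x33, x34, x35}; each meets A ∖ {x33}, so x IS a limit point.
  x = x34: open {x34} ∋ x has {x34} ∩ (A ∖ {x34}) = ∅, so x is NOT a limit point.
  x = x35: opens ∋ x are {x33, x34, x35}, {x32, x33, x34, x35}; each meets A ∖ {x35}, so x IS a limit point.
Collecting: A' = {x33, x35}.


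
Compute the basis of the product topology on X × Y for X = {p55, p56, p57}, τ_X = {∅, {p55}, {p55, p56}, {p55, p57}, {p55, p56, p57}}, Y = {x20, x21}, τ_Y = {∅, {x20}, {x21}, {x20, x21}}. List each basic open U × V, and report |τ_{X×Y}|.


Basis B = {∅ × ∅, {p55} × {x20}, {p55} × {x21}, {p55} × {x20, x21}, {p55, p56} × {x20}, {p55, p57} × {x20}, {p55, p56} × {x21}, {p55, p57} × {x21}, {p55, p56, p57} × {x20}, {p55, p56, p57} × {x21}, {p55, p56} × {x20, x21}, {p55, p57} × {x20, x21}, {p55, p56, p57} × {x20, x21}}; |τ_{X×Y}| = 25.

Enumerate products U × V with U ∈ τ_X, V ∈ τ_Y (deduplicated):
  ∅ × ∅ = {} (∅)
  {p55} × {x20} = {(p55,x20)}
  {p55} × {x21} = {(p55,x21)}
  {p55} × {x20, x21} = {(p55,x20), (p55,x21)}
  {p55, p56} × {x20} = {(p55,x20), (p56,x20)}
  {p55, p57} × {x20} = {(p55,x20), (p57,x20)}
  {p55, p56} × {x21} = {(p55,x21), (p56,x21)}
  {p55, p57} × {x21} = {(p55,x21), (p57,x21)}
  {p55, p56, p57} × {x20} = {(p55,x20), (p56,x20), (p57,x20)}
  {p55, p56, p57} × {x21} = {(p55,x21), (p56,x21), (p57,x21)}
  {p55, p56} × {x20, x21} = {(p55,x20), (p55,x21), (p56,x20), (p56,x21)}
  {p55, p57} × {x20, x21} = {(p55,x20), (p55,x21), (p57,x20), (p57,x21)}
  {p55, p56, p57} × {x20, x21} = {(p55,x20), (p55,x21), (p56,x20), (p56,x21), (p57,x20), (p57,x21)}
These 13 distinct sets form the basis B.
Close under arbitrary unions to get τ_{X×Y}; counting gives |τ_{X×Y}| = 25.


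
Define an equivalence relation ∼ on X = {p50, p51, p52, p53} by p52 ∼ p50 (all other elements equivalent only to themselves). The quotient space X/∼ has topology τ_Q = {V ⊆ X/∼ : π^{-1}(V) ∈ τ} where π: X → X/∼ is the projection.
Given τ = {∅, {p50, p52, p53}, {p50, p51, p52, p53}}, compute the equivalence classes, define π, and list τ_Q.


X/∼ = {[p50=p52], [p51], [p53]}; |τ_Q| = 3.

Equivalence classes: [p50=p52], [p51], [p53].
Quotient map π: X → X/∼ sends p50 ↦ [p50=p52], p51 ↦ [p51], p52 ↦ [p50=p52], p53 ↦ [p53].
For each subset V ⊆ X/∼, compute π^{-1}(V) ⊆ X and check whether π^{-1}(V) ∈ τ. V is open in τ_Q iff π^{-1}(V) ∈ τ.
  V = {}: π^{-1}(V) = ∅ ∈ τ ✓.
  V = {[p50=p52]}: π^{-1}(V) = {p50, p52} ∉ τ ✗.
  V = {[p51]}: π^{-1}(V) = {p51} ∉ τ ✗.
  V = {[p50=p52], [p51]}: π^{-1}(V) = {p50, p51, p52} ∉ τ ✗.
  V = {[p53]}: π^{-1}(V) = {p53} ∉ τ ✗.
  V = {[p50=p52], [p53]}: π^{-1}(V) = {p50, p52, p53} ∈ τ ✓.
  V = {[p51], [p53]}: π^{-1}(V) = {p51, p53} ∉ τ ✗.
  V = {[p50=p52], [p51], [p53]}: π^{-1}(V) = {p50, p51, p52, p53} ∈ τ ✓.
Open sets in the quotient: τ_Q = {{}, {[p50=p52], [p53]}, {[p50=p52], [p51], [p53]}} (3 elements).


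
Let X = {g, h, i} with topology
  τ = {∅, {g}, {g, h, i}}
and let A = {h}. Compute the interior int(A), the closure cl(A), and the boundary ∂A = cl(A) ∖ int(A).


int(A) = ∅, cl(A) = {h, i}, ∂A = {h, i}.

Closed sets in (X, τ) are complements of opens:
  closed(X, τ) = {∅, {h, i}, {g, h, i}}.
int(A) = ⋃ {U ∈ τ : U ⊆ A}. Opens contained in A: ∅.
Taking the union of these: int(A) = ∅.
cl(A) = ⋂ {C closed : A ⊆ C}. Closed sets containing A: {h, i}, {g, h, i}.
Intersecting these: cl(A) = {h, i}.
∂A = cl(A) ∖ int(A) = {h, i} ∖ ∅ = {h, i}.


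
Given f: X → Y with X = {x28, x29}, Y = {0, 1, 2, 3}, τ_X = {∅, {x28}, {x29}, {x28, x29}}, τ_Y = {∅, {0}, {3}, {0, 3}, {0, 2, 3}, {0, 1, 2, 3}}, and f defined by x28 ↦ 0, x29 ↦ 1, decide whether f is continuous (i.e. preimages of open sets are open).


f IS continuous.

Compute f^{-1}(U) for each U ∈ τ_Y:
  U = ∅: f^{-1}(U) = ∅ ∈ τ_X ✓.
  U = {0}: f^{-1}(U) = {x28} ∈ τ_X ✓.
  U = {3}: f^{-1}(U) = ∅ ∈ τ_X ✓.
  U = {0, 3}: f^{-1}(U) = {x28} ∈ τ_X ✓.
  U = {0, 2, 3}: f^{-1}(U) = {x28} ∈ τ_X ✓.
  U = {0, 1, 2, 3}: f^{-1}(U) = {x28, x29} ∈ τ_X ✓.
Every preimage lies in τ_X, so f IS continuous.
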